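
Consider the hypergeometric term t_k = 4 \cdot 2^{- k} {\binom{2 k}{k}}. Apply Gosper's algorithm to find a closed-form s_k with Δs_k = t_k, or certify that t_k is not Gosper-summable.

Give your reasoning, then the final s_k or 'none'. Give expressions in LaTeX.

no hypergeometric antidifference exists

The ratio is (2*k + 1)/(k + 1).
A = 2*k + 1, B = k + 1, C = 1.
Solve (2*k + 1)·f(k+1) − (k)·f(k) = 1.
Bound: deg f ≤ -1.
d = -1 < 0 ⇒ no nonzero polynomial f; not summable.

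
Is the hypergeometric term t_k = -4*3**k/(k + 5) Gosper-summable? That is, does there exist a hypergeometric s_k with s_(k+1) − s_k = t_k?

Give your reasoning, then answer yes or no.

No; the degree bound rules out any f.

Step 1: r(k) = 3*(k + 5)/(k + 6).
A = 3*k + 15, B = k + 6, C = 1.
Set up (3*k + 15)·f(k+1) − (k + 5)·f(k) − (1) = 0.
d = -1 from the (1,1,0) case.
deg f ≤ -1 is impossible — no certificate.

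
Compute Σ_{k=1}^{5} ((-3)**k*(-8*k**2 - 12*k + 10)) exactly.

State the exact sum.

t_(k+1)/t_k = 3*(-4*k**2 - 14*k - 5)/(4*k**2 + 6*k - 5).
Factor: A=-3; B=1; C=k**2 + 3*k/2 - 5/4.
Key eq: (-3)·f(k+1) = (1)·f(k) + (k**2 + 3*k/2 - 5/4).
Bound: deg f ≤ 2.
A polynomial solution: f(k) = -(k**2 - 2)/4.
So s_k = (B(k−1)f/C)·t_k = (-(k**2 - 2)/(4*k**2 + 6*k - 5))·t_k = 2*(-3)**k*(k**2 - 2).
Check: Δs_k = (-3)**k*(-8*k**2 - 12*k + 10). ✓
Σ_(k=1)^(5) t_k = s_(6) − s_(1) = 49572 − (6) = 49566.

Σ = 49566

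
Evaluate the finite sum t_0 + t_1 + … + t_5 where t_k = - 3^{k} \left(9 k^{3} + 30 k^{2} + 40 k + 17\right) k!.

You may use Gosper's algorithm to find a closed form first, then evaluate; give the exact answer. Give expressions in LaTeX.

Σ = -63510479

t_(k+1)/t_k = 3*(9*k**4 + 66*k**3 + 184*k**2 + 223*k + 96)/(9*k**3 + 30*k**2 + 40*k + 17).
So A=3*k + 3 and B=1, with C=k**3 + 10*k**2/3 + 40*k/9 + 17/9.
Set up (3*k + 3)·f(k+1) − (1)·f(k) − (k**3 + 10*k**2/3 + 40*k/9 + 17/9) = 0.
Bound: deg f ≤ 2.
Solving with deg f ≤ 2: f(k) = (3*k**2 + 2*k + 1)/9.
So s_k = (B(k−1)f/C)·t_k = ((3*k**2 + 2*k + 1)/(9*k**3 + 30*k**2 + 40*k + 17))·t_k = -3**k*(3*k**2 + 2*k + 1)*factorial(k).
Check: Δs_k = -3**k*(9*k**3 + 30*k**2 + 40*k + 17)*factorial(k). ✓
Telescoping: Σ = s_(6) − s_(0) = -63510480 − (-1) = -63510479.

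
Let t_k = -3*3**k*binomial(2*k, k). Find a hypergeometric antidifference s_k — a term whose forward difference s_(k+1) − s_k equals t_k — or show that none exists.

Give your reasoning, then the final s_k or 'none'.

no hypergeometric antidifference exists

The ratio is 6*(2*k + 1)/(k + 1).
Take A(k)=12*k + 6, B(k)=k + 1, C(k)=1.
Key eq: (12*k + 6)·f(k+1) = (k)·f(k) + (1).
From deg A=1, deg B=1, deg C=0: d=-1.
d = -1 < 0 ⇒ no nonzero polynomial f; not summable.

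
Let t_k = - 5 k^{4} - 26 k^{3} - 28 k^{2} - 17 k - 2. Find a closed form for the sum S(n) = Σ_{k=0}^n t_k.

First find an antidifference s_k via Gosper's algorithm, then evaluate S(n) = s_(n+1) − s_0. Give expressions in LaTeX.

The ratio is (5*k**4 + 46*k**3 + 136*k**2 + 171*k + 78)/(5*k**4 + 26*k**3 + 28*k**2 + 17*k + 2).
So A=1 and B=1, with C=k**4 + 26*k**3/5 + 28*k**2/5 + 17*k/5 + 2/5.
Solve (1)·f(k+1) − (1)·f(k) = k**4 + 26*k**3/5 + 28*k**2/5 + 17*k/5 + 2/5.
deg f ≤ 5 (via 0,0,4).
A polynomial solution: f(k) = k*(k**4 + 4*k**3 - 2*k**2 + k - 2)/5.
R(k) = B(k−1)·f(k)/C(k) = k*(k**4 + 4*k**3 - 2*k**2 + k - 2)/(5*k**4 + 26*k**3 + 28*k**2 + 17*k + 2); s_k = R·t_k = k*(-k**4 - 4*k**3 + 2*k**2 - k + 2).
Δs = -5*k**4 - 26*k**3 - 28*k**2 - 17*k - 2, as required.
Σ_(k=0)^n t_k = s_(n+1) − s_(0) = (-n**5 - 9*n**4 - 24*n**3 - 29*n**2 - 15*n - 2) − (0), i.e. -n**5 - 9*n**4 - 24*n**3 - 29*n**2 - 15*n - 2.

S(n) = - n^{5} - 9 n^{4} - 24 n^{3} - 29 n^{2} - 15 n - 2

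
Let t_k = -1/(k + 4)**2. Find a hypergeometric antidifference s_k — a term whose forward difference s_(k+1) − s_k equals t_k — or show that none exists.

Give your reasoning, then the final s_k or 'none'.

Ratio r(k) = (k + 4)**2/(k + 5)**2.
A = k**2 + 8*k + 16, B = k**2 + 10*k + 25, C = 1.
Key eq: (k**2 + 8*k + 16)·f(k+1) = (k**2 + 8*k + 16)·f(k) + (1).
d = 0 from the (2,2,0) case.
Write f(k) = c0. Then LHS − RHS = -1, requiring -1 = 0: contradictory. No certificate.

none — t_k is not Gosper-summable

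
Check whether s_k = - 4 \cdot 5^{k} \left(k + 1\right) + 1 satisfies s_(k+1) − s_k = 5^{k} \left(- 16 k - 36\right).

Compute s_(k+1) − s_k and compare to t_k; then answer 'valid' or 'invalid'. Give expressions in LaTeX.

valid; difference matches t_k

s_(k+1) = -20*5**k*(k + 2) + 1
s_(k+1) − s_k = 5**k*(-16*k - 36)
(s_(k+1) − s_k) − t_k = 0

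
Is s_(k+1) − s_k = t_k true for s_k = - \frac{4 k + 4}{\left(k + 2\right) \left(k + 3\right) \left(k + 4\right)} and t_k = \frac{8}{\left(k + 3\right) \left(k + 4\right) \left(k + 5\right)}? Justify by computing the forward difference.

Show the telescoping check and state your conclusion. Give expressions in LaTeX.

Invalid: residual - \frac{12}{k^{4} + 14 k^{3} + 71 k^{2} + 154 k + 120} ≠ 0.

s_(k+1) = 4*(-k - 2)/((k + 3)*(k + 4)*(k + 5))
s_(k+1) − s_k = 4*(2*k + 1)/(k**4 + 14*k**3 + 71*k**2 + 154*k + 120)
(s_(k+1) − s_k) − t_k = -12/(k**4 + 14*k**3 + 71*k**2 + 154*k + 120)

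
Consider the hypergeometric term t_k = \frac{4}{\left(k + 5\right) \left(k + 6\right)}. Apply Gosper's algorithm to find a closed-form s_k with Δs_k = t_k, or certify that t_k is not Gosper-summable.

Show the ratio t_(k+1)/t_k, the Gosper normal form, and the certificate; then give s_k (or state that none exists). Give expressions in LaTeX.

Compute t_(k+1)/t_k: get (k + 5)/(k + 7).
Take A(k)=k + 5, B(k)=k + 7, C(k)=1.
Set up (k + 5)·f(k+1) − (k + 6)·f(k) − (1) = 0.
From deg A=1, deg B=1, deg C=0: d=1.
Match coefficients ⇒ f(k) = k/5.
R(k) = B(k−1)·f(k)/C(k) = k*(k + 6)/5; s_k = R·t_k = 4*k/(5*(k + 5)).
Check: Δs_k = 4/(k**2 + 11*k + 30). ✓

s_k = \frac{4 k}{5 \left(k + 5\right)}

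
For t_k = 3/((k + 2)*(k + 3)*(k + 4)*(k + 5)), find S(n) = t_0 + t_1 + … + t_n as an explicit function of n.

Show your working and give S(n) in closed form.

r(k) = (k + 2)/(k + 6) after simplifying.
Gosper form: A/B · C(k+1)/C(k) with A=k + 2, B=k + 6, C=1.
Solve (k + 2)·f(k+1) − (k + 5)·f(k) = 1.
d = 3 from the (1,1,0) case.
A polynomial solution: f(k) = k*(k**2 + 9*k + 26)/72.
Then R = B(k−1)f/C = k*(k + 5)*(k**2 + 9*k + 26)/72, so s_k = R(k)·t_k = k*(k**2 + 9*k + 26)/(24*(k + 2)*(k + 3)*(k + 4)).
s_(k+1) − s_k = 3/(k**4 + 14*k**3 + 71*k**2 + 154*k + 120) = t_k.
Σ_(k=0)^n t_k = s_(n+1) − s_(0) = ((n**3 + 12*n**2 + 47*n + 36)/(24*(n**3 + 12*n**2 + 47*n + 60))) − (0), i.e. (n**3 + 12*n**2 + 47*n + 36)/(24*(n**3 + 12*n**2 + 47*n + 60)).

S(n) = (n**3 + 12*n**2 + 47*n + 36)/(24*(n**3 + 12*n**2 + 47*n + 60))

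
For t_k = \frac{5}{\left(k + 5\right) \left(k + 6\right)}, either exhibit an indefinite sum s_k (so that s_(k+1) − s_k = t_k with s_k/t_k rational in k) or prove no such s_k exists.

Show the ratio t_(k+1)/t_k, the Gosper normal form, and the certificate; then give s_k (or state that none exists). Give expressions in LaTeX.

r(k) = (k + 5)/(k + 7) after simplifying.
Take A(k)=k + 5, B(k)=k + 7, C(k)=1.
Solve (k + 5)·f(k+1) − (k + 6)·f(k) = 1.
Degrees (1,1,0) ⇒ d ≤ 1.
Coefficient equations give f(k) = k/5.
Then R = B(k−1)f/C = k*(k + 6)/5, so s_k = R(k)·t_k = k/(k + 5).
Δs = 5/(k**2 + 11*k + 30), as required.

s_k = \frac{k}{k + 5}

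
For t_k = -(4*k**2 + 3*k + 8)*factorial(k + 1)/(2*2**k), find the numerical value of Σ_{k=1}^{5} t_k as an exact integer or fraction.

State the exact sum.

Σ = -7233/4

t_(k+1)/t_k = (k + 2)*(3*k + 4*(k + 1)**2 + 11)/(2*(4*k**2 + 3*k + 8)).
Factor: A=k/2 + 1; B=1; C=k**2 + 3*k/4 + 2.
Need (k/2 + 1)·f(k+1) − (1)·f(k) = k**2 + 3*k/4 + 2.
Degrees (1,0,2) ⇒ d ≤ 1.
Solving with deg f ≤ 1: f(k) = (4*k - 1)/2.
Then R = B(k−1)f/C = 2*(4*k - 1)/(4*k**2 + 3*k + 8), so s_k = R(k)·t_k = -(4*k - 1)*factorial(k + 1)/2**k.
Δs = -(4*k**2 + 3*k + 8)*factorial(k + 1)/(2*2**k), as required.
Telescoping: Σ = s_(6) − s_(1) = -7245/4 − (-3) = -7233/4.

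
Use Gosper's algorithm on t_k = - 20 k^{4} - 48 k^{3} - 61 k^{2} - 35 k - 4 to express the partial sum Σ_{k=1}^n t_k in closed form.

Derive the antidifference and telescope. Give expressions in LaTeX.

Ratio r(k) = (20*k**4 + 128*k**3 + 325*k**2 + 381*k + 168)/(20*k**4 + 48*k**3 + 61*k**2 + 35*k + 4).
Gosper form: A/B · C(k+1)/C(k) with A=1, B=1, C=k**4 + 12*k**3/5 + 61*k**2/20 + 7*k/4 + 1/5.
Solve (1)·f(k+1) − (1)·f(k) = k**4 + 12*k**3/5 + 61*k**2/20 + 7*k/4 + 1/5.
From deg A=0, deg B=0, deg C=4: d=5.
Solving with deg f ≤ 5: f(k) = k*(4*k**4 + 2*k**3 + 3*k**2 - k - 4)/20.
Certificate R = B(k−1)f/C = k*(4*k**4 + 2*k**3 + 3*k**2 - k - 4)/(20*k**4 + 48*k**3 + 61*k**2 + 35*k + 4) gives s_k = k*(-4*k**4 - 2*k**3 - 3*k**2 + k + 4).
s_(k+1) − s_k = -20*k**4 - 48*k**3 - 61*k**2 - 35*k - 4 = t_k.
Telescope: S(n) = s_(n+1) − s_(1) = -4*n**5 - 22*n**4 - 51*n**3 - 60*n**2 - 31*n - 4 − (-4) = n*(-4*n**4 - 22*n**3 - 51*n**2 - 60*n - 31).

S(n) = n \left(- 4 n^{4} - 22 n^{3} - 51 n^{2} - 60 n - 31\right)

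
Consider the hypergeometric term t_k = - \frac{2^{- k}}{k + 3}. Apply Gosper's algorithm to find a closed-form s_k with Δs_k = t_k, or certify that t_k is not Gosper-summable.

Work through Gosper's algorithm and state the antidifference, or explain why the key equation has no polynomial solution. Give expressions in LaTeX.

t_(k+1)/t_k = (k + 3)/(2*(k + 4)).
So A=k/2 + 3/2 and B=k + 4, with C=1.
f must satisfy (k/2 + 3/2)·f(k+1) − (k + 3)·f(k) = 1.
Degrees (1,1,0) ⇒ d ≤ -1.
deg f ≤ -1 is impossible — no certificate.

none — t_k is not Gosper-summable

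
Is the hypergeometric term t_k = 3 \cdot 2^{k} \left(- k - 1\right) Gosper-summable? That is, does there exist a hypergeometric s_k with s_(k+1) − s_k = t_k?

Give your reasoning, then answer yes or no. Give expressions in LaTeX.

Compute t_(k+1)/t_k: get 2*(k + 2)/(k + 1).
Gosper form: A/B · C(k+1)/C(k) with A=2, B=1, C=k + 1.
f must satisfy (2)·f(k+1) − (1)·f(k) = k + 1.
Degrees (0,0,1) ⇒ d ≤ 1.
Solving with deg f ≤ 1: f(k) = k - 1.
Then R = B(k−1)f/C = (k - 1)/(k + 1), so s_k = R(k)·t_k = 3*2**k*(1 - k).
Δs = 3*2**k*(-k - 1), as required.

Yes. s_k = 3 \cdot 2^{k} \left(1 - k\right).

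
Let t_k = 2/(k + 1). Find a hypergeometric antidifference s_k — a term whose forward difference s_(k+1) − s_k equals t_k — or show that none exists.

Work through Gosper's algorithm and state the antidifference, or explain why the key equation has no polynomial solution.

The ratio is (k + 1)/(k + 2).
So A=k + 1 and B=k + 2, with C=1.
f must satisfy (k + 1)·f(k+1) − (k + 1)·f(k) = 1.
Bound: deg f ≤ 0.
Write f(k) = c0. Then LHS − RHS = -1, requiring -1 = 0: contradictory. No certificate.

none — t_k is not Gosper-summable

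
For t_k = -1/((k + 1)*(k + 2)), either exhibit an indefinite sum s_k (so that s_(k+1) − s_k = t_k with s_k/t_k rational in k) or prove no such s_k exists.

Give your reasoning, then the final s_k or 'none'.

t_(k+1)/t_k = (k + 1)/(k + 3).
Gosper form: A/B · C(k+1)/C(k) with A=k + 1, B=k + 3, C=1.
f must satisfy (k + 1)·f(k+1) − (k + 2)·f(k) = 1.
From deg A=1, deg B=1, deg C=0: d=1.
Coefficient equations give f(k) = k.
Then R = B(k−1)f/C = k*(k + 2), so s_k = R(k)·t_k = -k/(k + 1).
Verify: -1/(k**2 + 3*k + 2) matches t_k.

s_k = -k/(k + 1)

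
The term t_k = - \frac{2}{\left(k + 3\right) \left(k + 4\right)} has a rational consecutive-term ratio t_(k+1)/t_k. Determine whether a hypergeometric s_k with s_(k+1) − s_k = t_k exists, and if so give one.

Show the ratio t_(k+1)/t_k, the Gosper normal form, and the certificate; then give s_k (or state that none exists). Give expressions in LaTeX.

Ratio r(k) = (k + 3)/(k + 5).
So A=k + 3 and B=k + 5, with C=1.
Need (k + 3)·f(k+1) − (k + 4)·f(k) = 1.
From deg A=1, deg B=1, deg C=0: d=1.
Coefficient equations give f(k) = k/3.
So s_k = (B(k−1)f/C)·t_k = (k*(k + 4)/3)·t_k = -2*k/(3*k + 9).
Check: Δs_k = -2/(k**2 + 7*k + 12). ✓

s_k = - \frac{2 k}{3 k + 9}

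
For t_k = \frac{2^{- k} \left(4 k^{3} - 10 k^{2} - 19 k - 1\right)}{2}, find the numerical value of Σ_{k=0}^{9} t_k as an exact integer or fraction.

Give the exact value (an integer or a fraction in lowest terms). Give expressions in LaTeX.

Σ = -531/256

r(k) = (4*k**3 + 2*k**2 - 27*k - 26)/(2*(4*k**3 - 10*k**2 - 19*k - 1)) after simplifying.
Factor: A=1/2; B=1; C=k**3 - 5*k**2/2 - 19*k/4 - 1/4.
Need (1/2)·f(k+1) − (1)·f(k) = k**3 - 5*k**2/2 - 19*k/4 - 1/4.
Degrees (0,0,3) ⇒ d ≤ 3.
Solve for f: f(k) = -(4*k**3 + 2*k**2 - 3*k + 2)/2 (degree 3 ≤ 3).
R(k) = B(k−1)·f(k)/C(k) = -2*(4*k**3 + 2*k**2 - 3*k + 2)/(4*k**3 - 10*k**2 - 19*k - 1); s_k = R·t_k = (-4*k**3 - 2*k**2 + 3*k - 2)/2**k.
Verify: (4*k**3 - 10*k**2 - 19*k - 1)/(2*2**k) matches t_k.
Telescoping: Σ = s_(10) − s_(0) = -1043/256 − (-2) = -531/256.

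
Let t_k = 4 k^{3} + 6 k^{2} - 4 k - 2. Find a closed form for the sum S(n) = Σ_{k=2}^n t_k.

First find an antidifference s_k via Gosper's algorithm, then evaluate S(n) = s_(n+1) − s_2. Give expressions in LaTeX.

Ratio r(k) = (2*k**3 + 9*k**2 + 10*k + 2)/(2*k**3 + 3*k**2 - 2*k - 1).
So A=1 and B=1, with C=k**3 + 3*k**2/2 - k - 1/2.
Solve (1)·f(k+1) − (1)·f(k) = k**3 + 3*k**2/2 - k - 1/2.
d = 4 from the (0,0,3) case.
Solve for f: f(k) = k*(k**3 - 4*k + 1)/4 (degree 4 ≤ 4).
Get s_k = R·t_k = k*(k**3 - 4*k + 1) with R(k) = B(k−1)f(k)/C(k) = k*(k**3 - 4*k + 1)/(2*(2*k**3 + 3*k**2 - 2*k - 1)).
Δs = 4*k**3 + 6*k**2 - 4*k - 2, as required.
s_(n+1) = n**4 + 4*n**3 + 2*n**2 - 3*n - 2 and s_(2) = 2, so S(n) = n**4 + 4*n**3 + 2*n**2 - 3*n - 4.

S(n) = n^{4} + 4 n^{3} + 2 n^{2} - 3 n - 4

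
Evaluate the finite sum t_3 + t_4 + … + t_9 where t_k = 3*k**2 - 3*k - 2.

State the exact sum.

Σ = 700

Step 1: r(k) = (3*k**2 + 3*k - 2)/(3*k**2 - 3*k - 2).
A = 1, B = 1, C = k**2 - k - 2/3.
Need (1)·f(k+1) − (1)·f(k) = k**2 - k - 2/3.
From deg A=0, deg B=0, deg C=2: d=3.
Solving with deg f ≤ 3: f(k) = k**2*(k - 3)/3.
Get s_k = R·t_k = k**2*(k - 3) with R(k) = B(k−1)f(k)/C(k) = k**2*(k - 3)/(3*k**2 - 3*k - 2).
Δs = 3*k**2 - 3*k - 2, as required.
Evaluate s at k=10 and k=3: 700 and 0; difference 700.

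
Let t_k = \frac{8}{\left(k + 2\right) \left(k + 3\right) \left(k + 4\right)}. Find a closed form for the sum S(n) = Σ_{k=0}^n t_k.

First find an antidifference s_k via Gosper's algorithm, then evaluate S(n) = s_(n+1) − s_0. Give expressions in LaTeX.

S(n) = \frac{2 \left(n^{2} + 7 n + 6\right)}{3 \left(n^{2} + 7 n + 12\right)}

r(k) = (k + 2)/(k + 5) after simplifying.
Factor: A=k + 2; B=k + 5; C=1.
f must satisfy (k + 2)·f(k+1) − (k + 4)·f(k) = 1.
deg f ≤ 2 (via 1,1,0).
A polynomial solution: f(k) = k*(k + 5)/12.
Certificate R = B(k−1)f/C = k*(k + 4)*(k + 5)/12 gives s_k = 2*k*(k + 5)/(3*(k + 2)*(k + 3)).
Δs = 8/(k**3 + 9*k**2 + 26*k + 24), as required.
Evaluate: s_(n+1) = 2*(n**2 + 7*n + 6)/(3*(n**2 + 7*n + 12)); subtract s_(0) = 0 ⇒ S(n) = 2*(n**2 + 7*n + 6)/(3*(n**2 + 7*n + 12)).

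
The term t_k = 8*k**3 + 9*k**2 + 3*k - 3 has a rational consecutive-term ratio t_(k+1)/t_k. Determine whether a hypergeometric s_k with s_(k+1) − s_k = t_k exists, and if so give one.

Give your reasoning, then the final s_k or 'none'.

s_k = k*(2*k**3 - k**2 - k - 3)

Ratio r(k) = (8*k**3 + 33*k**2 + 45*k + 17)/(8*k**3 + 9*k**2 + 3*k - 3).
Factor: A=1; B=1; C=k**3 + 9*k**2/8 + 3*k/8 - 3/8.
Set up (1)·f(k+1) − (1)·f(k) − (k**3 + 9*k**2/8 + 3*k/8 - 3/8) = 0.
Degrees (0,0,3) ⇒ d ≤ 4.
Coefficient equations give f(k) = k*(2*k - 3)*(k**2 + k + 1)/8.
R(k) = B(k−1)·f(k)/C(k) = k*(2*k - 3)*(k**2 + k + 1)/(8*k**3 + 9*k**2 + 3*k - 3); s_k = R·t_k = k*(2*k**3 - k**2 - k - 3).
s_(k+1) − s_k = 8*k**3 + 9*k**2 + 3*k - 3 = t_k.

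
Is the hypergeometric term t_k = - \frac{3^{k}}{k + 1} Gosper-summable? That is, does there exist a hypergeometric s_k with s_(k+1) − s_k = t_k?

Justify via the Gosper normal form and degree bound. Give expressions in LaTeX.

Ratio r(k) = 3*(k + 1)/(k + 2).
A = 3*k + 3, B = k + 2, C = 1.
Need (3*k + 3)·f(k+1) − (k + 1)·f(k) = 1.
Bound: deg f ≤ -1.
Negative degree bound (-1): no f exists, t_k not Gosper-summable.

No — key equation has no polynomial f.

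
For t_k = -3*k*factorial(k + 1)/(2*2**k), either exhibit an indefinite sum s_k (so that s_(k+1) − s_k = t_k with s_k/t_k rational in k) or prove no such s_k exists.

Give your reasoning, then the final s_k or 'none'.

The ratio is (k + 1)*(k + 2)/(2*k).
A = k/2 + 1, B = 1, C = k.
f must satisfy (k/2 + 1)·f(k+1) − (1)·f(k) = k.
From deg A=1, deg B=0, deg C=1: d=0.
A polynomial solution: f(k) = 2.
So s_k = (B(k−1)f/C)·t_k = (2/k)·t_k = -3*factorial(k + 1)/2**k.
s_(k+1) − s_k = -3*k*factorial(k + 1)/(2*2**k) = t_k.

s_k = -3*factorial(k + 1)/2**k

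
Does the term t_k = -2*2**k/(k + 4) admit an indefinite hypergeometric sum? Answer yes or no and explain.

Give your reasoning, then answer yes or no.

No. Not Gosper-summable.

Compute t_(k+1)/t_k: get 2*(k + 4)/(k + 5).
Normal form (A,B,C) = (2*k + 8, k + 5, 1).
f must satisfy (2*k + 8)·f(k+1) − (k + 4)·f(k) = 1.
d = -1 from the (1,1,0) case.
deg f ≤ -1 is impossible — no certificate.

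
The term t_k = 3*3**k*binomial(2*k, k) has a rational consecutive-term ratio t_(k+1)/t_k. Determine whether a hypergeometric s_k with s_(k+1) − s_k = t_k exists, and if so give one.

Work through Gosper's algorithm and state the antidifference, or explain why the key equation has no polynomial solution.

t_(k+1)/t_k = 6*(2*k + 1)/(k + 1).
Normal form (A,B,C) = (12*k + 6, k + 1, 1).
Key eq: (12*k + 6)·f(k+1) = (k)·f(k) + (1).
Degrees (1,1,0) ⇒ d ≤ -1.
deg f ≤ -1 is impossible — no certificate.

none (Gosper's algorithm certifies no s_k)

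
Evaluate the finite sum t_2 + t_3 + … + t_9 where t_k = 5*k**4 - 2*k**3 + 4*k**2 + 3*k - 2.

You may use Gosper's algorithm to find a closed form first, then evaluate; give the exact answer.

Σ = 73864

r(k) = (5*k**4 + 18*k**3 + 28*k**2 + 25*k + 8)/(5*k**4 - 2*k**3 + 4*k**2 + 3*k - 2) after simplifying.
A = 1, B = 1, C = k**4 - 2*k**3/5 + 4*k**2/5 + 3*k/5 - 2/5.
Solve (1)·f(k+1) − (1)·f(k) = k**4 - 2*k**3/5 + 4*k**2/5 + 3*k/5 - 2/5.
Bound: deg f ≤ 5.
Solving with deg f ≤ 5: f(k) = k*(k**2 - 2*k + 3)*(k**2 - k - 1)/5.
So s_k = (B(k−1)f/C)·t_k = (k*(k**2 - 2*k + 3)*(k**2 - k - 1)/(5*k**4 - 2*k**3 + 4*k**2 + 3*k - 2))·t_k = k*(k**4 - 3*k**3 + 4*k**2 - k - 3).
Δs = 5*k**4 - 2*k**3 + 4*k**2 + 3*k - 2, as required.
Telescoping: Σ = s_(10) − s_(2) = 73870 − (6) = 73864.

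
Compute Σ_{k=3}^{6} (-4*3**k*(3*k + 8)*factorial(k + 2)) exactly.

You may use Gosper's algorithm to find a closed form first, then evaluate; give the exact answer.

Σ = -3174461280

Ratio r(k) = 3*(k + 3)*(3*k + 11)/(3*k + 8).
Normal form (A,B,C) = (3*k + 9, 1, k + 8/3).
Set up (3*k + 9)·f(k+1) − (1)·f(k) − (k + 8/3) = 0.
From deg A=1, deg B=0, deg C=1: d=0.
Match coefficients ⇒ f(k) = 1/3.
Get s_k = R·t_k = -4*3**k*factorial(k + 2) with R(k) = B(k−1)f(k)/C(k) = 1/(3*k + 8).
Δs = -4*3**k*(3*k + 8)*factorial(k + 2), as required.
Telescoping: Σ = s_(7) − s_(3) = -3174474240 − (-12960) = -3174461280.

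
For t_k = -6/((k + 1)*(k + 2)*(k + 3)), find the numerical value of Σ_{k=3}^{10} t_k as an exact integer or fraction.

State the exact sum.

The ratio is (k + 1)/(k + 4).
A = k + 1, B = k + 4, C = 1.
f must satisfy (k + 1)·f(k+1) − (k + 3)·f(k) = 1.
deg f ≤ 2 (via 1,1,0).
A polynomial solution: f(k) = k*(k + 3)/4.
R(k) = B(k−1)·f(k)/C(k) = k*(k + 3)**2/4; s_k = R·t_k = 3*k*(-k - 3)/(2*(k + 1)*(k + 2)).
s_(k+1) − s_k = -6/(k**3 + 6*k**2 + 11*k + 6) = t_k.
Σ_(k=3)^(10) t_k = s_(11) − s_(3) = -77/52 − (-27/20) = -17/130.

Σ = -17/130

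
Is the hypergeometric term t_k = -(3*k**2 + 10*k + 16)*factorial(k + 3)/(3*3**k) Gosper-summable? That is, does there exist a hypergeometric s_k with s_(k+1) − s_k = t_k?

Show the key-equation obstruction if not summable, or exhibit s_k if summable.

Yes. s_k = -(3*k + 4)*factorial(k + 3)/3**k.

r(k) = (k + 4)*(10*k + 3*(k + 1)**2 + 26)/(3*(3*k**2 + 10*k + 16)) after simplifying.
So A=k/3 + 4/3 and B=1, with C=k**2 + 10*k/3 + 16/3.
Need (k/3 + 4/3)·f(k+1) − (1)·f(k) = k**2 + 10*k/3 + 16/3.
From deg A=1, deg B=0, deg C=2: d=1.
Coefficient equations give f(k) = 3*k + 4.
So s_k = (B(k−1)f/C)·t_k = (3*(3*k + 4)/(3*k**2 + 10*k + 16))·t_k = -(3*k + 4)*factorial(k + 3)/3**k.
Δs = -(3*k**2 + 10*k + 16)*factorial(k + 3)/(3*3**k), as required.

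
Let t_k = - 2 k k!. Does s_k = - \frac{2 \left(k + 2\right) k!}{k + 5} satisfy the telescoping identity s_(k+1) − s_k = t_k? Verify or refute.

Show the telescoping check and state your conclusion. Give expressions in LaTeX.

s_(k+1) = -2*(k + 3)*factorial(k + 1)/(k + 6)
s_(k+1) − s_k = -2*(k**3 + 8*k**2 + 15*k + 3)*factorial(k)/((k + 5)*(k + 6))
(s_(k+1) − s_k) − t_k = 6*(k**2 + 5*k - 1)*factorial(k)/((k + 5)*(k + 6))

Invalid: residual \frac{6 \left(k^{2} + 5 k - 1\right) k!}{\left(k + 5\right) \left(k + 6\right)} ≠ 0.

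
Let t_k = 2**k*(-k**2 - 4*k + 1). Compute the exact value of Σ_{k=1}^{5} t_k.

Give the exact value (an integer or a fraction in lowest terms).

Σ = -2116

Step 1: r(k) = 2*(k**2 + 6*k + 4)/(k**2 + 4*k - 1).
Normal form (A,B,C) = (2, 1, k**2 + 4*k - 1).
Solve (2)·f(k+1) − (1)·f(k) = k**2 + 4*k - 1.
Degrees (0,0,2) ⇒ d ≤ 2.
Match coefficients ⇒ f(k) = k**2 - 3.
R(k) = B(k−1)·f(k)/C(k) = (k**2 - 3)/(k**2 + 4*k - 1); s_k = R·t_k = 2**k*(3 - k**2).
Check: Δs_k = 2**k*(-k**2 - 4*k + 1). ✓
Evaluate s at k=6 and k=1: -2112 and 4; difference -2116.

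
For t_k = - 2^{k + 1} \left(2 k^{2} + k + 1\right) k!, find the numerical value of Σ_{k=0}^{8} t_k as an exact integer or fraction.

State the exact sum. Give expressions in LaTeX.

Σ = -2972712962

Ratio r(k) = 2*(k + 1)*(k + 2*(k + 1)**2 + 2)/(2*k**2 + k + 1).
Normal form (A,B,C) = (2*k + 2, 1, k**2 + k/2 + 1/2).
Key eq: (2*k + 2)·f(k+1) = (1)·f(k) + (k**2 + k/2 + 1/2).
Degrees (1,0,2) ⇒ d ≤ 1.
Solving with deg f ≤ 1: f(k) = (k - 1)/2.
Get s_k = R·t_k = -2**(k + 1)*(k - 1)*factorial(k) with R(k) = B(k−1)f(k)/C(k) = (k - 1)/(2*k**2 + k + 1).
Δs = -2**(k + 1)*(2*k**2 + k + 1)*factorial(k), as required.
Σ_(k=0)^(8) t_k = s_(9) − s_(0) = -2972712960 − (2) = -2972712962.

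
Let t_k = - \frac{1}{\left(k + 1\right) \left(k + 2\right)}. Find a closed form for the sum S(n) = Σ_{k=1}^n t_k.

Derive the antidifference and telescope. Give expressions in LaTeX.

S(n) = - \frac{n}{2 n + 4}

The ratio is (k + 1)/(k + 3).
So A=k + 1 and B=k + 3, with C=1.
Set up (k + 1)·f(k+1) − (k + 2)·f(k) − (1) = 0.
d = 1 from the (1,1,0) case.
Solve for f: f(k) = k (degree 1 ≤ 1).
Then R = B(k−1)f/C = k*(k + 2), so s_k = R(k)·t_k = -k/(k + 1).
Verify: -1/(k**2 + 3*k + 2) matches t_k.
Evaluate: s_(n+1) = (-n - 1)/(n + 2); subtract s_(1) = -1/2 ⇒ S(n) = -n/(2*n + 4).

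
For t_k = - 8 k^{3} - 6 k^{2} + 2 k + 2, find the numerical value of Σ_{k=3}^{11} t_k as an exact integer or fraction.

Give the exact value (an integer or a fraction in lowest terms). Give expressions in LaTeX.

r(k) = (4*k**3 + 15*k**2 + 17*k + 5)/(4*k**3 + 3*k**2 - k - 1) after simplifying.
Take A(k)=1, B(k)=1, C(k)=k**3 + 3*k**2/4 - k/4 - 1/4.
Need (1)·f(k+1) − (1)·f(k) = k**3 + 3*k**2/4 - k/4 - 1/4.
d = 4 from the (0,0,3) case.
Solving with deg f ≤ 4: f(k) = k**2*(k**2 - k - 1)/4.
So s_k = (B(k−1)f/C)·t_k = (k**2*(k**2 - k - 1)/(4*k**3 + 3*k**2 - k - 1))·t_k = 2*k**2*(-k**2 + k + 1).
s_(k+1) − s_k = -8*k**3 - 6*k**2 + 2*k + 2 = t_k.
Evaluate s at k=12 and k=3: -37728 and -90; difference -37638.

Σ = -37638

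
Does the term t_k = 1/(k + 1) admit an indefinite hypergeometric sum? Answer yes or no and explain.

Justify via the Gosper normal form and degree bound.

r(k) = (k + 1)/(k + 2) after simplifying.
A = k + 1, B = k + 2, C = 1.
Key eq: (k + 1)·f(k+1) = (k + 1)·f(k) + (1).
d = 0 from the (1,1,0) case.
Generic f = c0 gives residual -1; -1 = 0 cannot hold, so t_k is not Gosper-summable.

No — key equation has no polynomial f.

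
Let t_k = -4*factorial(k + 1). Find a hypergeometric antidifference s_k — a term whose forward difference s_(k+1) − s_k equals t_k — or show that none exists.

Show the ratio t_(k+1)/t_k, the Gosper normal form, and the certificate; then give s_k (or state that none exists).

Ratio r(k) = k + 2.
Normal form (A,B,C) = (k + 2, 1, 1).
Need (k + 2)·f(k+1) − (1)·f(k) = 1.
d = -1 from the (1,0,0) case.
d = -1 < 0 ⇒ no nonzero polynomial f; not summable.

none (Gosper's algorithm certifies no s_k)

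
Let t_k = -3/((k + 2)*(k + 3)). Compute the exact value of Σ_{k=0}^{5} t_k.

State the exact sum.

Σ = -9/8

Ratio r(k) = (k + 2)/(k + 4).
A = k + 2, B = k + 4, C = 1.
Key eq: (k + 2)·f(k+1) = (k + 3)·f(k) + (1).
d = 1 from the (1,1,0) case.
Coefficient equations give f(k) = k/2.
R(k) = B(k−1)·f(k)/C(k) = k*(k + 3)/2; s_k = R·t_k = -3*k/(2*k + 4).
Verify: -3/(k**2 + 5*k + 6) matches t_k.
Sum = s_(6) − s_(0); s_(6) = -9/8, s_(0) = 0 ⇒ -9/8.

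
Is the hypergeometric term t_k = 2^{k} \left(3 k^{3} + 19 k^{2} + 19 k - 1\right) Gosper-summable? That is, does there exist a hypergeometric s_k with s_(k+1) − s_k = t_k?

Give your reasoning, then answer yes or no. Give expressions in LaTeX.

t_(k+1)/t_k = 2*(3*k**3 + 28*k**2 + 66*k + 40)/(3*k**3 + 19*k**2 + 19*k - 1).
Gosper form: A/B · C(k+1)/C(k) with A=2, B=1, C=k**3 + 19*k**2/3 + 19*k/3 - 1/3.
Need (2)·f(k+1) − (1)·f(k) = k**3 + 19*k**2/3 + 19*k/3 - 1/3.
deg f ≤ 3 (via 0,0,3).
Solve for f: f(k) = (3*k**3 + k**2 - 3*k - 3)/3 (degree 3 ≤ 3).
Certificate R = B(k−1)f/C = (3*k**3 + k**2 - 3*k - 3)/(3*k**3 + 19*k**2 + 19*k - 1) gives s_k = 2**k*(3*k**3 + k**2 - 3*k - 3).
Check: Δs_k = 2**k*(3*k**3 + 19*k**2 + 19*k - 1). ✓

Yes. s_k = 2^{k} \left(3 k^{3} + k^{2} - 3 k - 3\right).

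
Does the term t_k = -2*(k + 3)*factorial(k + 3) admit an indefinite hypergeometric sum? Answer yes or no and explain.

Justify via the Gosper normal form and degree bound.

Yes. s_k = -2*factorial(k + 3).

t_(k+1)/t_k = (k + 4)**2/(k + 3).
So A=k + 4 and B=1, with C=k + 3.
f must satisfy (k + 4)·f(k+1) − (1)·f(k) = k + 3.
Degrees (1,0,1) ⇒ d ≤ 0.
Solving with deg f ≤ 0: f(k) = 1.
R(k) = B(k−1)·f(k)/C(k) = 1/(k + 3); s_k = R·t_k = -2*factorial(k + 3).
Check: Δs_k = -2*(k + 3)*factorial(k + 3). ✓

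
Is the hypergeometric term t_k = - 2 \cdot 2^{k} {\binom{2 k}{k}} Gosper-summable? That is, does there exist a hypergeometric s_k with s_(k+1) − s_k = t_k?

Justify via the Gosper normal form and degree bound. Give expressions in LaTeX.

t_(k+1)/t_k = 4*(2*k + 1)/(k + 1).
Normal form (A,B,C) = (8*k + 4, k + 1, 1).
Need (8*k + 4)·f(k+1) − (k)·f(k) = 1.
Degrees (1,1,0) ⇒ d ≤ -1.
d = -1 < 0 ⇒ no nonzero polynomial f; not summable.

No — t_k has no hypergeometric antidifference.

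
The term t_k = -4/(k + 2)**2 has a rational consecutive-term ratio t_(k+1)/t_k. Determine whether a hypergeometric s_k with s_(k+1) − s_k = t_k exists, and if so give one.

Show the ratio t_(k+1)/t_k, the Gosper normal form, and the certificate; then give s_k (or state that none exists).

none (Gosper's algorithm certifies no s_k)

Ratio r(k) = (k + 2)**2/(k + 3)**2.
Factor: A=k**2 + 4*k + 4; B=k**2 + 6*k + 9; C=1.
f must satisfy (k**2 + 4*k + 4)·f(k+1) − (k**2 + 4*k + 4)·f(k) = 1.
deg f ≤ 0 (via 2,2,0).
f = c0 ⇒ A·f(k+1) − B(k−1)·f(k) − C = -1. The system {-1 = 0} is inconsistent; no antidifference.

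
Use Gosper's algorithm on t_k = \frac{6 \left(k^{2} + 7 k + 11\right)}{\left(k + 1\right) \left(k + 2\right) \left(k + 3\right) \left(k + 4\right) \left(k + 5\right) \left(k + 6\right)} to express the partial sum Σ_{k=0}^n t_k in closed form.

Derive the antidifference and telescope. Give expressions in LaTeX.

r(k) = (k + 1)*(7*k + (k + 1)**2 + 18)/((k + 7)*(k**2 + 7*k + 11)) after simplifying.
Factor: A=k + 1; B=k + 7; C=k**2 + 7*k + 11.
Set up (k + 1)·f(k+1) − (k + 6)·f(k) − (k**2 + 7*k + 11) = 0.
Degrees (1,1,2) ⇒ d ≤ 5.
Coefficient equations give f(k) = k*(k + 2)*(k + 4)*(k**2 + 9*k + 23)/45.
Then R = B(k−1)f/C = k*(k + 2)*(k + 4)*(k + 6)*(k**2 + 9*k + 23)/(45*(k**2 + 7*k + 11)), so s_k = R(k)·t_k = 2*k*(k**2 + 9*k + 23)/(15*(k**3 + 9*k**2 + 23*k + 15)).
Check: Δs_k = 6*(k**2 + 7*k + 11)/(k**6 + 21*k**5 + 175*k**4 + 735*k**3 + 1624*k**2 + 1764*k + 720). ✓
s_(n+1) = 2*(n**3 + 12*n**2 + 44*n + 33)/(15*(n**3 + 12*n**2 + 44*n + 48)) and s_(0) = 0, so S(n) = 2*(n**3 + 12*n**2 + 44*n + 33)/(15*(n**3 + 12*n**2 + 44*n + 48)).

S(n) = \frac{2 \left(n^{3} + 12 n^{2} + 44 n + 33\right)}{15 \left(n^{3} + 12 n^{2} + 44 n + 48\right)}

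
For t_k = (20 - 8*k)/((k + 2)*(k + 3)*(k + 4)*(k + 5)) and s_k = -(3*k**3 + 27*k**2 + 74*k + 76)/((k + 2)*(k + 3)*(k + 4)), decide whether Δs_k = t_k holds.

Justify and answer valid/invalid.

valid (s_(k+1) − s_k reduces to t_k)

s_(k+1) = (-74*k - 3*(k + 1)**3 - 27*(k + 1)**2 - 150)/((k + 3)*(k + 4)*(k + 5))
s_(k+1) − s_k = 4*(5 - 2*k)/(k**4 + 14*k**3 + 71*k**2 + 154*k + 120)
(s_(k+1) − s_k) − t_k = 0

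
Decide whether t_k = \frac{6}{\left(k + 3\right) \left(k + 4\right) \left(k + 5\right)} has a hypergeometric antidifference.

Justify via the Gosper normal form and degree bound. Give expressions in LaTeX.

The ratio is (k + 3)/(k + 6).
So A=k + 3 and B=k + 6, with C=1.
Key eq: (k + 3)·f(k+1) = (k + 5)·f(k) + (1).
Bound: deg f ≤ 2.
Solve for f: f(k) = k*(k + 7)/24 (degree 2 ≤ 2).
Certificate R = B(k−1)f/C = k*(k + 5)*(k + 7)/24 gives s_k = k*(k + 7)/(4*(k + 3)*(k + 4)).
Δs = 6/(k**3 + 12*k**2 + 47*k + 60), as required.

Yes. s_k = \frac{k \left(k + 7\right)}{4 \left(k + 3\right) \left(k + 4\right)}.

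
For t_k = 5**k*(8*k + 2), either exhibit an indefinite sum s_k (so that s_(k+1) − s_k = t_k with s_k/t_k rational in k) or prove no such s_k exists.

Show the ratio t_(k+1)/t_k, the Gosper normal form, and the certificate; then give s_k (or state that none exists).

The ratio is 5*(4*k + 5)/(4*k + 1).
Gosper form: A/B · C(k+1)/C(k) with A=5, B=1, C=k + 1/4.
Solve (5)·f(k+1) − (1)·f(k) = k + 1/4.
deg f ≤ 1 (via 0,0,1).
Solving with deg f ≤ 1: f(k) = (k - 1)/4.
So s_k = (B(k−1)f/C)·t_k = ((k - 1)/(4*k + 1))·t_k = 2*5**k*(k - 1).
Verify: 5**k*(8*k + 2) matches t_k.

s_k = 2*5**k*(k - 1)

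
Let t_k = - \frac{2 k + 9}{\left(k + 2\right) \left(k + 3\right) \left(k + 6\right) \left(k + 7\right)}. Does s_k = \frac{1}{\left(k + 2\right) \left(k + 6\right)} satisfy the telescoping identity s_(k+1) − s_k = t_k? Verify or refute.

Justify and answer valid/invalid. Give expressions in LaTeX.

valid; difference matches t_k

s_(k+1) = 1/((k + 3)*(k + 7))
s_(k+1) − s_k = (-2*k - 9)/(k**4 + 18*k**3 + 113*k**2 + 288*k + 252)
(s_(k+1) − s_k) − t_k = 0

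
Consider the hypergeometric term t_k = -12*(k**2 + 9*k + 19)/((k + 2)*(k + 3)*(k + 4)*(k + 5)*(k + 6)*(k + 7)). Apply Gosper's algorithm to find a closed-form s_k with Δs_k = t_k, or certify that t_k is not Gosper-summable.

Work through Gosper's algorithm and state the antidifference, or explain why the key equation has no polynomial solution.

s_k = k*(-k**2 - 12*k - 44)/(12*(k**3 + 12*k**2 + 44*k + 48))

Ratio r(k) = (k + 2)*(9*k + (k + 1)**2 + 28)/((k + 8)*(k**2 + 9*k + 19)).
A = k + 2, B = k + 8, C = k**2 + 9*k + 19.
Need (k + 2)·f(k+1) − (k + 7)·f(k) = k**2 + 9*k + 19.
Degrees (1,1,2) ⇒ d ≤ 5.
Match coefficients ⇒ f(k) = k*(k + 3)*(k + 5)*(k**2 + 12*k + 44)/144.
Then R = B(k−1)f/C = k*(k + 3)*(k + 5)*(k + 7)*(k**2 + 12*k + 44)/(144*(k**2 + 9*k + 19)), so s_k = R(k)·t_k = k*(-k**2 - 12*k - 44)/(12*(k**3 + 12*k**2 + 44*k + 48)).
s_(k+1) − s_k = 12*(-k**2 - 9*k - 19)/(k**6 + 27*k**5 + 295*k**4 + 1665*k**3 + 5104*k**2 + 8028*k + 5040) = t_k.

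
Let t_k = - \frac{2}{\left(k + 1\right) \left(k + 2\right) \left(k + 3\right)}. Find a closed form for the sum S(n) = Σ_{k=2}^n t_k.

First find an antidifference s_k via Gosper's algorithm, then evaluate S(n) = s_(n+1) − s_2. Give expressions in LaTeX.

t_(k+1)/t_k = (k + 1)/(k + 4).
So A=k + 1 and B=k + 4, with C=1.
Set up (k + 1)·f(k+1) − (k + 3)·f(k) − (1) = 0.
Bound: deg f ≤ 2.
Solving with deg f ≤ 2: f(k) = k*(k + 3)/4.
Certificate R = B(k−1)f/C = k*(k + 3)**2/4 gives s_k = k*(-k - 3)/(2*(k + 1)*(k + 2)).
Δs = -2/(k**3 + 6*k**2 + 11*k + 6), as required.
Telescope: S(n) = s_(n+1) − s_(2) = (-n**2 - 5*n - 4)/(2*(n**2 + 5*n + 6)) − (-5/12) = (-n**2 - 5*n + 6)/(12*(n**2 + 5*n + 6)).

S(n) = \frac{- n^{2} - 5 n + 6}{12 \left(n^{2} + 5 n + 6\right)}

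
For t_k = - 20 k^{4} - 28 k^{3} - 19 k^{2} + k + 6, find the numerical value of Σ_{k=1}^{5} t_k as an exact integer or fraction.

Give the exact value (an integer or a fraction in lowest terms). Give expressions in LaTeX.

Σ = -26880

Step 1: r(k) = (20*k**4 + 108*k**3 + 223*k**2 + 201*k + 60)/(20*k**4 + 28*k**3 + 19*k**2 - k - 6).
So A=1 and B=1, with C=k**4 + 7*k**3/5 + 19*k**2/20 - k/20 - 3/10.
Key eq: (1)·f(k+1) = (1)·f(k) + (k**4 + 7*k**3/5 + 19*k**2/20 - k/20 - 3/10).
Degrees (0,0,4) ⇒ d ≤ 5.
Coefficient equations give f(k) = k*(4*k**4 - 3*k**3 - k**2 - 3*k - 3)/20.
R(k) = B(k−1)·f(k)/C(k) = k*(4*k**4 - 3*k**3 - k**2 - 3*k - 3)/(20*k**4 + 28*k**3 + 19*k**2 - k - 6); s_k = R·t_k = k*(-4*k**4 + 3*k**3 + k**2 + 3*k + 3).
Check: Δs_k = -20*k**4 - 28*k**3 - 19*k**2 + k + 6. ✓
Sum = s_(6) − s_(1); s_(6) = -26874, s_(1) = 6 ⇒ -26880.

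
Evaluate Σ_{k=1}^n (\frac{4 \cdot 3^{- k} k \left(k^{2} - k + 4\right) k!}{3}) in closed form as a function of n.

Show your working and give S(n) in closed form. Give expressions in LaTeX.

S(n) = 4 \cdot 3^{- n - 1} n \left(n + 1\right) \left(n + 1\right)!

t_(k+1)/t_k = (k + 1)**2*(-k + (k + 1)**2 + 3)/(3*k*(k**2 - k + 4)).
Factor: A=k/3 + 1/3; B=1; C=k**3 - k**2 + 4*k.
Set up (k/3 + 1/3)·f(k+1) − (1)·f(k) − (k**3 - k**2 + 4*k) = 0.
Degrees (1,0,3) ⇒ d ≤ 2.
Solving with deg f ≤ 2: f(k) = 3*k*(k - 1).
R(k) = B(k−1)·f(k)/C(k) = 3*(k - 1)/(k**2 - k + 4); s_k = R·t_k = 4*k*(k - 1)*factorial(k)/3**k.
Δs = 4*k*(k**2 - k + 4)*factorial(k)/(3*3**k), as required.
s_(n+1) = 4*3**(-n - 1)*n*(n + 1)*factorial(n + 1) and s_(1) = 0, so S(n) = 4*3**(-n - 1)*n*(n + 1)*factorial(n + 1).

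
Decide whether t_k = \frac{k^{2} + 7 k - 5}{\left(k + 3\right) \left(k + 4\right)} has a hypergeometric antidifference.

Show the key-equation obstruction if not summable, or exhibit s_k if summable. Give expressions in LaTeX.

t_(k+1)/t_k = (k + 3)*(7*k + (k + 1)**2 + 2)/((k + 5)*(k**2 + 7*k - 5)).
So A=k + 3 and B=k + 5, with C=k**2 + 7*k - 5.
Need (k + 3)·f(k+1) − (k + 4)·f(k) = k**2 + 7*k - 5.
Bound: deg f ≤ 2.
Solving with deg f ≤ 2: f(k) = k*(3*k - 8)/3.
R(k) = B(k−1)·f(k)/C(k) = k*(k + 4)*(3*k - 8)/(3*(k**2 + 7*k - 5)); s_k = R·t_k = k*(3*k - 8)/(3*(k + 3)).
Check: Δs_k = (k**2 + 7*k - 5)/(k**2 + 7*k + 12). ✓

Yes. s_k = \frac{k \left(3 k - 8\right)}{3 \left(k + 3\right)}.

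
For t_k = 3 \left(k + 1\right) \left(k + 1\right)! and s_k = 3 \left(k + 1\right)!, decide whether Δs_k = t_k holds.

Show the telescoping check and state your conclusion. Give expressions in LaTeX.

valid; difference matches t_k

s_(k+1) = 3*factorial(k + 2)
s_(k+1) − s_k = 3*(k + 1)*factorial(k + 1)
(s_(k+1) − s_k) − t_k = 0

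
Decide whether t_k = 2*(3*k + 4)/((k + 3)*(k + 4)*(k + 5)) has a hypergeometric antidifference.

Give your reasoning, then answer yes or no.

Yes. s_k = k*(13*k + 19)/(12*(k + 3)*(k + 4)).

Step 1: r(k) = (k + 3)*(3*k + 7)/((k + 6)*(3*k + 4)).
Factor: A=k + 3; B=k + 6; C=k + 4/3.
Set up (k + 3)·f(k+1) − (k + 5)·f(k) − (k + 4/3) = 0.
Bound: deg f ≤ 2.
A polynomial solution: f(k) = k*(13*k + 19)/72.
So s_k = (B(k−1)f/C)·t_k = (k*(k + 5)*(13*k + 19)/(24*(3*k + 4)))·t_k = k*(13*k + 19)/(12*(k + 3)*(k + 4)).
Verify: 2*(3*k + 4)/(k**3 + 12*k**2 + 47*k + 60) matches t_k.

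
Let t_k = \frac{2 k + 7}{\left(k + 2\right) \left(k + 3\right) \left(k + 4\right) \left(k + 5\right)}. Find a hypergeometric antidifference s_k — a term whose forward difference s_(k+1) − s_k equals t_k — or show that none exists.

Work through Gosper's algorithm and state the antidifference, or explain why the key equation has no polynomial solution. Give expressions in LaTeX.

s_k = \frac{k \left(k + 6\right)}{8 \left(k^{2} + 6 k + 8\right)}

Ratio r(k) = (k + 2)*(2*k + 9)/((k + 6)*(2*k + 7)).
Gosper form: A/B · C(k+1)/C(k) with A=k + 2, B=k + 6, C=k + 7/2.
Key eq: (k + 2)·f(k+1) = (k + 5)·f(k) + (k + 7/2).
d = 3 from the (1,1,1) case.
Match coefficients ⇒ f(k) = k*(k + 3)*(k + 6)/16.
R(k) = B(k−1)·f(k)/C(k) = k*(k + 3)*(k + 5)*(k + 6)/(8*(2*k + 7)); s_k = R·t_k = k*(k + 6)/(8*(k**2 + 6*k + 8)).
Check: Δs_k = (2*k + 7)/(k**4 + 14*k**3 + 71*k**2 + 154*k + 120). ✓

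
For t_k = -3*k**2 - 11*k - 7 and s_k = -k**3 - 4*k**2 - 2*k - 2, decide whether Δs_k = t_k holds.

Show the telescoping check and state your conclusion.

valid; difference matches t_k

s_(k+1) = -k**3 - 7*k**2 - 13*k - 9
s_(k+1) − s_k = -3*k**2 - 11*k - 7
(s_(k+1) − s_k) − t_k = 0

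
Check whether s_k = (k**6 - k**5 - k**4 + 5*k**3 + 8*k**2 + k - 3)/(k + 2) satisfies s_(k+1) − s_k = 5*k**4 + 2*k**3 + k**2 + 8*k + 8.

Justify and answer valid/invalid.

Invalid: residual (-4*k**5 - 14*k**4 - 4*k**3 - 6*k**2 - 20*k - 19)/(k**2 + 5*k + 6) ≠ 0.

s_(k+1) = (k**6 + 5*k**5 + 9*k**4 + 11*k**3 + 22*k**2 + 29*k + 10)/(k + 3)
s_(k+1) − s_k = (5*k**6 + 23*k**5 + 27*k**4 + 21*k**3 + 48*k**2 + 68*k + 29)/(k**2 + 5*k + 6)
(s_(k+1) − s_k) − t_k = (-4*k**5 - 14*k**4 - 4*k**3 - 6*k**2 - 20*k - 19)/(k**2 + 5*k + 6)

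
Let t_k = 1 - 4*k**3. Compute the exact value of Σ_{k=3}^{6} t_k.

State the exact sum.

Σ = -1724

Step 1: r(k) = (4*(k + 1)**3 - 1)/(4*k**3 - 1).
So A=1 and B=1, with C=k**3 - 1/4.
f must satisfy (1)·f(k+1) − (1)·f(k) = k**3 - 1/4.
d = 4 from the (0,0,3) case.
A polynomial solution: f(k) = k*(k**3 - 2*k**2 + k - 1)/4.
So s_k = (B(k−1)f/C)·t_k = (k*(k**3 - 2*k**2 + k - 1)/(4*k**3 - 1))·t_k = k*(-k**3 + 2*k**2 - k + 1).
s_(k+1) − s_k = 1 - 4*k**3 = t_k.
Σ_(k=3)^(6) t_k = s_(7) − s_(3) = -1757 − (-33) = -1724.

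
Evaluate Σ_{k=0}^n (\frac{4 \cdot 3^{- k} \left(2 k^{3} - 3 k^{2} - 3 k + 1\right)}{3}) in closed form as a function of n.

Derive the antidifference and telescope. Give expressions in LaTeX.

t_(k+1)/t_k = (2*k**3/3 + k**2 - k - 1)/(2*k**3 - 3*k**2 - 3*k + 1).
Factor: A=1/3; B=1; C=k**3 - 3*k**2/2 - 3*k/2 + 1/2.
Set up (1/3)·f(k+1) − (1)·f(k) − (k**3 - 3*k**2/2 - 3*k/2 + 1/2) = 0.
Degrees (0,0,3) ⇒ d ≤ 3.
Coefficient equations give f(k) = -3*(k + 1)*(k**2 - k + 1)/2.
Then R = B(k−1)f/C = -3*(k + 1)*(k**2 - k + 1)/(2*k**3 - 3*k**2 - 3*k + 1), so s_k = R(k)·t_k = 4*(-k**3 - 1)/3**k.
s_(k+1) − s_k = 4*(3*k**3 - (k + 1)**3 + 2)/(3*3**k) = t_k.
Evaluate: s_(n+1) = 4*3**(-n - 1)*(-n**3 - 3*n**2 - 3*n - 2); subtract s_(0) = -4 ⇒ S(n) = 4*(3*3**n - n**3 - 3*n**2 - 3*n - 2)/(3*3**n).

S(n) = \frac{4 \cdot 3^{- n} \left(3 \cdot 3^{n} - n^{3} - 3 n^{2} - 3 n - 2\right)}{3}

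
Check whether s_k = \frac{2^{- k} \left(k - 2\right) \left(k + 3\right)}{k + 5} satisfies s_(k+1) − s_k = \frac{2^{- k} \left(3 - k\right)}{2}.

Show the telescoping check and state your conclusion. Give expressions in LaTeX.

Invalid: residual \frac{2^{- k} \left(k^{2} + 4 k - 19\right)}{k^{2} + 11 k + 30} ≠ 0.

s_(k+1) = (k - 1)*(k + 4)/(2*2**k*(k + 6))
s_(k+1) − s_k = (-k**3 - 6*k**2 + 11*k + 52)/(2*2**k*(k**2 + 11*k + 30))
(s_(k+1) − s_k) − t_k = (k**2 + 4*k - 19)/(2**k*(k**2 + 11*k + 30))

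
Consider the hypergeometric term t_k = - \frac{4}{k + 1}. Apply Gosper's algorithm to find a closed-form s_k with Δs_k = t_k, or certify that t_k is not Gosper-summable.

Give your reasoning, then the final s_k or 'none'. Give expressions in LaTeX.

The ratio is (k + 1)/(k + 2).
Take A(k)=k + 1, B(k)=k + 2, C(k)=1.
Key eq: (k + 1)·f(k+1) = (k + 1)·f(k) + (1).
Degrees (1,1,0) ⇒ d ≤ 0.
f = c0 ⇒ A·f(k+1) − B(k−1)·f(k) − C = -1. The system {-1 = 0} is inconsistent; no antidifference.

none (Gosper's algorithm certifies no s_k)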